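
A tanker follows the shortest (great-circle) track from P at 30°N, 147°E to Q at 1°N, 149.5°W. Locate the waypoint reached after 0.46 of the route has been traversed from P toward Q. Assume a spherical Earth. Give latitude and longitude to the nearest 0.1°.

≈ 19.3°N, 178.8°E

From cos δ = sin φ₁ sin φ₂ + cos φ₁ cos φ₂ cos Δλ, the central angle is δ ≈ 1.165 rad (66.7°).
Interpolate at f = 0.46 with slerp weights a = sin((1−f)δ)/sin δ ≈ 0.640, b = sin(fδ)/sin δ ≈ 0.556.
p = a·p₁ + b·p₂ ≈ (-0.944, 0.020, 0.330); φ = arcsin(p_z) ≈ 19.26°, λ = atan2(p_y, p_x) ≈ 178.78°.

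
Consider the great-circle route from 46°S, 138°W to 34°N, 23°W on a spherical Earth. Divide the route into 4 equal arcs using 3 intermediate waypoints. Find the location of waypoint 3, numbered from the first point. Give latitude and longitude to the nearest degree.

Convert each endpoint to a unit vector on the sphere (x = cos φ cos λ, y = cos φ sin λ, z = sin φ).
The central angle between the endpoints is δ = arccos(p₁·p₂) ≈ 2.273 rad (130.2°).
Interpolate at f = 3/4 with slerp weights a = sin((1−f)δ)/sin δ ≈ 0.705, b = sin(fδ)/sin δ ≈ 1.298.
p = a·p₁ + b·p₂ ≈ (0.627, -0.748, 0.219); φ = arcsin(p_z) ≈ 12.64°, λ = atan2(p_y, p_x) ≈ -50.04°.

≈ 13°N, 50°W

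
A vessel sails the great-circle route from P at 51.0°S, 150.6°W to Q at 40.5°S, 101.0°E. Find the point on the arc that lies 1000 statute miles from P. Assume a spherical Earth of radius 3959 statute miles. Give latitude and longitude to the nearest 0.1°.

≈ 58.5°S, 172.2°W

Write both endpoints as unit vectors p₁, p₂ with components (cos φ cos λ, cos φ sin λ, sin φ).
The central angle between the endpoints is δ = arccos(p₁·p₂) ≈ 1.209 rad (69.3°). The total great-circle distance is δ·R ≈ 1.209 × 3959 ≈ 4788 mi, so the target fraction is f = 1000/4788 ≈ 0.209.
Interpolate at f ≈ 0.209 with slerp weights a = sin((1−f)δ)/sin δ ≈ 0.874, b = sin(fδ)/sin δ ≈ 0.267.
p = a·p₁ + b·p₂ ≈ (-0.518, -0.071, -0.853); φ = arcsin(p_z) ≈ -58.49°, λ = atan2(p_y, p_x) ≈ -172.25°.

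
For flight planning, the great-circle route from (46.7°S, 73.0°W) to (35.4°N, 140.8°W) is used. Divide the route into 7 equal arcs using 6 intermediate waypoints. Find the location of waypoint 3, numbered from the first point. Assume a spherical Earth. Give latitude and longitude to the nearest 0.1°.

Convert each endpoint to a unit vector on the sphere (x = cos φ cos λ, y = cos φ sin λ, z = sin φ).
The central angle between the endpoints is δ = arccos(p₁·p₂) ≈ 1.783 rad (102.1°).
Interpolate at f = 3/7 with slerp weights a = sin((1−f)δ)/sin δ ≈ 0.871, b = sin(fδ)/sin δ ≈ 0.708.
p = a·p₁ + b·p₂ ≈ (-0.272, -0.936, -0.224); φ = arcsin(p_z) ≈ -12.94°, λ = atan2(p_y, p_x) ≈ -106.23°.

≈ (12.9°S, 106.2°W)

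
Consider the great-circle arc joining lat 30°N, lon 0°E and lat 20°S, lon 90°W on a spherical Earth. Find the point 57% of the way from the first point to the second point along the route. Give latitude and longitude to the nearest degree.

From cos δ = sin φ₁ sin φ₂ + cos φ₁ cos φ₂ cos Δλ, the central angle is δ ≈ 1.743 rad (99.8°).
Interpolate at f = 0.57 with slerp weights a = sin((1−f)δ)/sin δ ≈ 0.691, b = sin(fδ)/sin δ ≈ 0.850.
p = a·p₁ + b·p₂ ≈ (0.599, -0.799, 0.055); φ = arcsin(p_z) ≈ 3.14°, λ = atan2(p_y, p_x) ≈ -53.16°.

≈ lat 3°N, lon 53°W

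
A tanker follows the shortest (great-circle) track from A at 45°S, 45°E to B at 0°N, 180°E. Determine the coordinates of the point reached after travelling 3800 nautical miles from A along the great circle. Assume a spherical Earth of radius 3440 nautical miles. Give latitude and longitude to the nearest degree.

Write both endpoints as unit vectors p₁, p₂ with components (cos φ cos λ, cos φ sin λ, sin φ).
The central angle between the endpoints is δ = arccos(p₁·p₂) ≈ 2.094 rad (120.0°). The total great-circle distance is δ·R ≈ 2.094 × 3440 ≈ 7205 nmi, so the target fraction is f = 3800/7205 ≈ 0.527.
Interpolate at f ≈ 0.527 with slerp weights a = sin((1−f)δ)/sin δ ≈ 0.965, b = sin(fδ)/sin δ ≈ 1.032.
p = a·p₁ + b·p₂ ≈ (-0.549, 0.483, -0.682); φ = arcsin(p_z) ≈ -43.04°, λ = atan2(p_y, p_x) ≈ 138.68°.

≈ 43°S, 139°E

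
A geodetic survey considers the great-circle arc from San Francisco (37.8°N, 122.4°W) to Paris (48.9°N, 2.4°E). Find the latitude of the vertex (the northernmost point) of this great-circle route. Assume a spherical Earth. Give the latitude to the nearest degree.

≈ 64°N

The great circle lies in the plane with unit normal n̂ = (p₁ × p₂)/|p₁ × p₂|.
Here n̂_z ≈ +0.432; the vertex latitude is φ_max = arccos|n̂_z| ≈ 64.4°.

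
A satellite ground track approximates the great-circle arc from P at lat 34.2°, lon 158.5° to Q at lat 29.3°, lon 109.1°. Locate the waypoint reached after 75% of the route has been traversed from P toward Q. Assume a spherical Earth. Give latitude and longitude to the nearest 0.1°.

≈ lat 32.3°, lon 120.8°

The haversine formula gives a central angle δ ≈ 0.731 rad (41.9°) between the endpoints.
Interpolate at f = 0.75 with slerp weights a = sin((1−f)δ)/sin δ ≈ 0.272, b = sin(fδ)/sin δ ≈ 0.781.
p = a·p₁ + b·p₂ ≈ (-0.432, 0.726, 0.535); φ = arcsin(p_z) ≈ 32.35°, λ = atan2(p_y, p_x) ≈ 120.77°.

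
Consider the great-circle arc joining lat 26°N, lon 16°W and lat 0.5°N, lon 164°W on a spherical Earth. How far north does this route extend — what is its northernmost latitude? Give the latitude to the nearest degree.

≈ 43°N

The great circle lies in the plane with unit normal n̂ = (p₁ × p₂)/|p₁ × p₂|.
Here n̂_z ≈ -0.731; the vertex latitude is φ_max = arccos|n̂_z| ≈ 43.1°.
Check via Clairaut: cos φ_max = |cos φ₁| · sin C = cos(26.0°)·sin(54.4°) ≈ 0.731, again giving ≈ 43.1°.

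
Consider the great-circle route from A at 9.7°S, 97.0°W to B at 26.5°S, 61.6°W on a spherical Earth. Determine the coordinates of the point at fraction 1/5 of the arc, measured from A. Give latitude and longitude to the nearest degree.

≈ 14°S, 90°W

From cos δ = sin φ₁ sin φ₂ + cos φ₁ cos φ₂ cos Δλ, the central angle is δ ≈ 0.653 rad (37.4°).
Interpolate at f = 1/5 with slerp weights a = sin((1−f)δ)/sin δ ≈ 0.821, b = sin(fδ)/sin δ ≈ 0.214.
p = a·p₁ + b·p₂ ≈ (-0.007, -0.972, -0.234); φ = arcsin(p_z) ≈ -13.53°, λ = atan2(p_y, p_x) ≈ -90.44°.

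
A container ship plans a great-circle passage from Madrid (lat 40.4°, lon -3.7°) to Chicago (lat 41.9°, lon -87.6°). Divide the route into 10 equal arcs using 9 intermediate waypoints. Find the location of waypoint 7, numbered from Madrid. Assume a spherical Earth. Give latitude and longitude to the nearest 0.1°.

≈ lat 48.5°, lon -63.5°

Write both endpoints as unit vectors p₁, p₂ with components (cos φ cos λ, cos φ sin λ, sin φ).
The central angle between the endpoints is δ = arccos(p₁·p₂) ≈ 1.055 rad (60.5°).
Interpolate at f = 7/10 with slerp weights a = sin((1−f)δ)/sin δ ≈ 0.358, b = sin(fδ)/sin δ ≈ 0.774.
p = a·p₁ + b·p₂ ≈ (0.296, -0.593, 0.749); φ = arcsin(p_z) ≈ 48.48°, λ = atan2(p_y, p_x) ≈ -63.47°.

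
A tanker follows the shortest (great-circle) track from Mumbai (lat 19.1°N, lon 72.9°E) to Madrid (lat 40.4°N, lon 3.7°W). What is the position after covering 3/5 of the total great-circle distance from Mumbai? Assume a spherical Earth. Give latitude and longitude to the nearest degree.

≈ lat 38°N, lon 31°E

Convert each endpoint to a unit vector on the sphere (x = cos φ cos λ, y = cos φ sin λ, z = sin φ).
The central angle between the endpoints is δ = arccos(p₁·p₂) ≈ 1.182 rad (67.7°).
Interpolate at f = 3/5 with slerp weights a = sin((1−f)δ)/sin δ ≈ 0.492, b = sin(fδ)/sin δ ≈ 0.704.
p = a·p₁ + b·p₂ ≈ (0.672, 0.410, 0.617); φ = arcsin(p_z) ≈ 38.11°, λ = atan2(p_y, p_x) ≈ 31.40°.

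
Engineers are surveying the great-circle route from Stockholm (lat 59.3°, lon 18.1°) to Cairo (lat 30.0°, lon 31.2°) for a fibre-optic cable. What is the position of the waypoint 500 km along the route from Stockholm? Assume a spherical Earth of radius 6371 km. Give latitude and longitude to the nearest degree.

Write both endpoints as unit vectors p₁, p₂ with components (cos φ cos λ, cos φ sin λ, sin φ).
The central angle between the endpoints is δ = arccos(p₁·p₂) ≈ 0.534 rad (30.6°). The total great-circle distance is δ·R ≈ 0.534 × 6371 ≈ 3405 km, so the target fraction is f = 500/3405 ≈ 0.147.
Interpolate at f ≈ 0.147 with slerp weights a = sin((1−f)δ)/sin δ ≈ 0.864, b = sin(fδ)/sin δ ≈ 0.154.
p = a·p₁ + b·p₂ ≈ (0.534, 0.206, 0.820); φ = arcsin(p_z) ≈ 55.11°, λ = atan2(p_y, p_x) ≈ 21.13°.

≈ lat 55°, lon 21°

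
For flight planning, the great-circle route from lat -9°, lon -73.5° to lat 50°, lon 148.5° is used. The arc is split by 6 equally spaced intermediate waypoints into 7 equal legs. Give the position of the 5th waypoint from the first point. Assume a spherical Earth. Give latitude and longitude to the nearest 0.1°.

≈ lat 56.7°, lon -149.9°

Write both endpoints as unit vectors p₁, p₂ with components (cos φ cos λ, cos φ sin λ, sin φ).
The central angle between the endpoints is δ = arccos(p₁·p₂) ≈ 2.204 rad (126.3°).
Interpolate at f = 5/7 with slerp weights a = sin((1−f)δ)/sin δ ≈ 0.730, b = sin(fδ)/sin δ ≈ 1.240.
p = a·p₁ + b·p₂ ≈ (-0.475, -0.275, 0.836); φ = arcsin(p_z) ≈ 56.71°, λ = atan2(p_y, p_x) ≈ -149.91°.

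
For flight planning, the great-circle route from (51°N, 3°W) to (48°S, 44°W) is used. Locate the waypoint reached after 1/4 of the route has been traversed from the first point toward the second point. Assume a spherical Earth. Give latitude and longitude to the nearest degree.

≈ (27°N, 16°W)

Write both endpoints as unit vectors p₁, p₂ with components (cos φ cos λ, cos φ sin λ, sin φ).
The central angle between the endpoints is δ = arccos(p₁·p₂) ≈ 1.834 rad (105.1°).
Interpolate at f = 1/4 with slerp weights a = sin((1−f)δ)/sin δ ≈ 1.016, b = sin(fδ)/sin δ ≈ 0.458.
p = a·p₁ + b·p₂ ≈ (0.859, -0.246, 0.449); φ = arcsin(p_z) ≈ 26.67°, λ = atan2(p_y, p_x) ≈ -16.01°.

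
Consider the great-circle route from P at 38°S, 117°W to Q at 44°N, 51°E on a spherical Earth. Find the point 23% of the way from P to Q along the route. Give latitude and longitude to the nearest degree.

Write both endpoints as unit vectors p₁, p₂ with components (cos φ cos λ, cos φ sin λ, sin φ).
The central angle between the endpoints is δ = arccos(p₁·p₂) ≈ 2.952 rad (169.2°).
Interpolate at f = 0.23 with slerp weights a = sin((1−f)δ)/sin δ ≈ 4.056, b = sin(fδ)/sin δ ≈ 3.337.
p = a·p₁ + b·p₂ ≈ (0.060, -0.982, -0.179); φ = arcsin(p_z) ≈ -10.30°, λ = atan2(p_y, p_x) ≈ -86.51°.

≈ 10°S, 87°W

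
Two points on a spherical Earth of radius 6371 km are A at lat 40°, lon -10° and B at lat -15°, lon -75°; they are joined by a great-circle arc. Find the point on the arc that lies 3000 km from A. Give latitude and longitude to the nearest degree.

The haversine formula gives a central angle δ ≈ 1.424 rad (81.6°) between the endpoints. The total great-circle distance is δ·R ≈ 1.424 × 6371 ≈ 9072 km, so the target fraction is f = 3000/9072 ≈ 0.331.
Interpolate at f ≈ 0.331 with slerp weights a = sin((1−f)δ)/sin δ ≈ 0.824, b = sin(fδ)/sin δ ≈ 0.459.
p = a·p₁ + b·p₂ ≈ (0.736, -0.538, 0.411); φ = arcsin(p_z) ≈ 24.27°, λ = atan2(p_y, p_x) ≈ -36.13°.

≈ lat 24°, lon -36°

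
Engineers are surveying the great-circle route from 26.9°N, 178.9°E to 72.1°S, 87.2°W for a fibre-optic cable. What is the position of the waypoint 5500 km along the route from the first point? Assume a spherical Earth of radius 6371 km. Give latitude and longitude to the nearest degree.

The haversine formula gives a central angle δ ≈ 2.037 rad (116.7°) between the endpoints. The total great-circle distance is δ·R ≈ 2.037 × 6371 ≈ 12975 km, so the target fraction is f = 5500/12975 ≈ 0.424.
Interpolate at f ≈ 0.424 with slerp weights a = sin((1−f)δ)/sin δ ≈ 1.032, b = sin(fδ)/sin δ ≈ 0.851.
p = a·p₁ + b·p₂ ≈ (-0.907, -0.243, -0.343); φ = arcsin(p_z) ≈ -20.03°, λ = atan2(p_y, p_x) ≈ -164.98°.

≈ 20°S, 165°W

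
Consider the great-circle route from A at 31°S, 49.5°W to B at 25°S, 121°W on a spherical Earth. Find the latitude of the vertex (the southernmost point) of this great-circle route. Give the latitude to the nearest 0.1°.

The great circle lies in the plane with unit normal n̂ = (p₁ × p₂)/|p₁ × p₂|.
Here n̂_z ≈ -0.832; the vertex latitude is φ_max = arccos|n̂_z| ≈ 33.7°.

≈ 33.7°S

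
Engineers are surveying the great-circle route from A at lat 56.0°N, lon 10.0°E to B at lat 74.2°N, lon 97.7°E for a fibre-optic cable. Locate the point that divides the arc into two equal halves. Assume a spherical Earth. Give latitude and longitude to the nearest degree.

≈ lat 71°N, lon 36°E

Write both endpoints as unit vectors p₁, p₂ with components (cos φ cos λ, cos φ sin λ, sin φ).
The central angle between the endpoints is δ = arccos(p₁·p₂) ≈ 0.637 rad (36.5°).
Interpolate at f = 1/2 with slerp weights a = sin((1−f)δ)/sin δ ≈ 0.526, b = sin(fδ)/sin δ ≈ 0.526.
p = a·p₁ + b·p₂ ≈ (0.271, 0.193, 0.943); φ = arcsin(p_z) ≈ 70.57°, λ = atan2(p_y, p_x) ≈ 35.51°.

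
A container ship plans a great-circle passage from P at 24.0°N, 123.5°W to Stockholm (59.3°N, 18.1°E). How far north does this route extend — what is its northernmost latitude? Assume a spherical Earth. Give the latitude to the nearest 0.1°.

The great circle lies in the plane with unit normal n̂ = (p₁ × p₂)/|p₁ × p₂|.
Here n̂_z ≈ +0.290; the vertex latitude is φ_max = arccos|n̂_z| ≈ 73.2°.
Check via Clairaut: cos φ_max = |cos φ₁| · sin C = cos(24.0°)·sin(18.5°) ≈ 0.290, again giving ≈ 73.2°.

≈ 73.2°N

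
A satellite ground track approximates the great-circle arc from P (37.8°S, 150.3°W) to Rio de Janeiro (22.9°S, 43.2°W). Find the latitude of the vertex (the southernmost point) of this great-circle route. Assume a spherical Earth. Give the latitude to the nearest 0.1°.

≈ 45.9°S

The great circle lies in the plane with unit normal n̂ = (p₁ × p₂)/|p₁ × p₂|.
Here n̂_z ≈ +0.696; the vertex latitude is φ_max = arccos|n̂_z| ≈ 45.9°.
Check via Clairaut: cos φ_max = |cos φ₁| · sin C = cos(37.8°)·sin(118.3°) ≈ 0.696, again giving ≈ 45.9°.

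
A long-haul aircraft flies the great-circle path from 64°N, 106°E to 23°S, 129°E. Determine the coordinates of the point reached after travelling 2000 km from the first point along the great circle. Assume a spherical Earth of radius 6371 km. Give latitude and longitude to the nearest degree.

Write both endpoints as unit vectors p₁, p₂ with components (cos φ cos λ, cos φ sin λ, sin φ).
The central angle between the endpoints is δ = arccos(p₁·p₂) ≈ 1.551 rad (88.8°). The total great-circle distance is δ·R ≈ 1.551 × 6371 ≈ 9878 km, so the target fraction is f = 2000/9878 ≈ 0.202.
Interpolate at f ≈ 0.202 with slerp weights a = sin((1−f)δ)/sin δ ≈ 0.945, b = sin(fδ)/sin δ ≈ 0.309.
p = a·p₁ + b·p₂ ≈ (-0.293, 0.619, 0.729); φ = arcsin(p_z) ≈ 46.77°, λ = atan2(p_y, p_x) ≈ 115.33°.

≈ 47°N, 115°E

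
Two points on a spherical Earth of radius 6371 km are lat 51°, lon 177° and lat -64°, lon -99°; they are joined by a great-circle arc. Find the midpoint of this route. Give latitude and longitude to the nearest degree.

≈ lat -9°, lon -150°

The haversine formula gives a central angle δ ≈ 2.305 rad (132.0°) between the endpoints.
Interpolate at f = 1/2 with slerp weights a = sin((1−f)δ)/sin δ ≈ 1.230, b = sin(fδ)/sin δ ≈ 1.230.
p = a·p₁ + b·p₂ ≈ (-0.858, -0.492, -0.150); φ = arcsin(p_z) ≈ -8.61°, λ = atan2(p_y, p_x) ≈ -150.15°.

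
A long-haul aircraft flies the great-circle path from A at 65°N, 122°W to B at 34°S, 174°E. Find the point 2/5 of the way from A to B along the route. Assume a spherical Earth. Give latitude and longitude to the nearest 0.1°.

≈ 28.1°N, 161.1°W

Convert each endpoint to a unit vector on the sphere (x = cos φ cos λ, y = cos φ sin λ, z = sin φ).
The central angle between the endpoints is δ = arccos(p₁·p₂) ≈ 1.932 rad (110.7°).
Interpolate at f = 2/5 with slerp weights a = sin((1−f)δ)/sin δ ≈ 0.980, b = sin(fδ)/sin δ ≈ 0.746.
p = a·p₁ + b·p₂ ≈ (-0.835, -0.286, 0.471); φ = arcsin(p_z) ≈ 28.07°, λ = atan2(p_y, p_x) ≈ -161.06°.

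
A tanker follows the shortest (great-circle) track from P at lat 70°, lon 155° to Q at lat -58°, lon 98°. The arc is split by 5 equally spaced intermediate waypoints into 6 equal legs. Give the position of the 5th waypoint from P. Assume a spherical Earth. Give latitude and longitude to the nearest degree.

≈ lat -37°, lon 109°

The haversine formula gives a central angle δ ≈ 2.344 rad (134.3°) between the endpoints.
Interpolate at f = 5/6 with slerp weights a = sin((1−f)δ)/sin δ ≈ 0.532, b = sin(fδ)/sin δ ≈ 1.296.
p = a·p₁ + b·p₂ ≈ (-0.260, 0.757, -0.599); φ = arcsin(p_z) ≈ -36.82°, λ = atan2(p_y, p_x) ≈ 108.99°.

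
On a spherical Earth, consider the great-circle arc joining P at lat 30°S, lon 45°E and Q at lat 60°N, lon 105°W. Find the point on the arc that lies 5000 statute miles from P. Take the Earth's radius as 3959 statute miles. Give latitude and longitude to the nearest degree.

From cos δ = sin φ₁ sin φ₂ + cos φ₁ cos φ₂ cos Δλ, the central angle is δ ≈ 2.512 rad (143.9°). The total great-circle distance is δ·R ≈ 2.512 × 3959 ≈ 9943 mi, so the target fraction is f = 5000/9943 ≈ 0.503.
Interpolate at f ≈ 0.503 with slerp weights a = sin((1−f)δ)/sin δ ≈ 1.610, b = sin(fδ)/sin δ ≈ 1.618.
p = a·p₁ + b·p₂ ≈ (0.777, 0.205, 0.596); φ = arcsin(p_z) ≈ 36.57°, λ = atan2(p_y, p_x) ≈ 14.77°.

≈ lat 37°N, lon 15°E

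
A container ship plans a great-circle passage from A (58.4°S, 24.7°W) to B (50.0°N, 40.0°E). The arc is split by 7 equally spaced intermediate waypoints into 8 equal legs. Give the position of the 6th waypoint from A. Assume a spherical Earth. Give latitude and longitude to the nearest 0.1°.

≈ (23.1°N, 22.5°E)

Write both endpoints as unit vectors p₁, p₂ with components (cos φ cos λ, cos φ sin λ, sin φ).
The central angle between the endpoints is δ = arccos(p₁·p₂) ≈ 2.104 rad (120.6°).
Interpolate at f = 6/8 with slerp weights a = sin((1−f)δ)/sin δ ≈ 0.583, b = sin(fδ)/sin δ ≈ 1.161.
p = a·p₁ + b·p₂ ≈ (0.849, 0.352, 0.393); φ = arcsin(p_z) ≈ 23.14°, λ = atan2(p_y, p_x) ≈ 22.52°.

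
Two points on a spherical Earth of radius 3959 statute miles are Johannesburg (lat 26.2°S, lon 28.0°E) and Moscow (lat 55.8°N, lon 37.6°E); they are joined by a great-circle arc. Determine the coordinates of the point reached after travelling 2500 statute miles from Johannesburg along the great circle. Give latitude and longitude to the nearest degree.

≈ lat 10°N, lon 31°E

The haversine formula gives a central angle δ ≈ 1.438 rad (82.4°) between the endpoints. The total great-circle distance is δ·R ≈ 1.438 × 3959 ≈ 5694 mi, so the target fraction is f = 2500/5694 ≈ 0.439.
Interpolate at f ≈ 0.439 with slerp weights a = sin((1−f)δ)/sin δ ≈ 0.728, b = sin(fδ)/sin δ ≈ 0.596.
p = a·p₁ + b·p₂ ≈ (0.842, 0.511, 0.171); φ = arcsin(p_z) ≈ 9.84°, λ = atan2(p_y, p_x) ≈ 31.25°.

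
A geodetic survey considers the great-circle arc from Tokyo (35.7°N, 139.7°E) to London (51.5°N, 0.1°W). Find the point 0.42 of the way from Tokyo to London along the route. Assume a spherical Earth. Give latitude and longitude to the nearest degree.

Write both endpoints as unit vectors p₁, p₂ with components (cos φ cos λ, cos φ sin λ, sin φ).
The central angle between the endpoints is δ = arccos(p₁·p₂) ≈ 1.500 rad (86.0°).
Interpolate at f = 0.42 with slerp weights a = sin((1−f)δ)/sin δ ≈ 0.766, b = sin(fδ)/sin δ ≈ 0.591.
p = a·p₁ + b·p₂ ≈ (-0.107, 0.402, 0.909); φ = arcsin(p_z) ≈ 65.43°, λ = atan2(p_y, p_x) ≈ 104.90°.

≈ 65°N, 105°E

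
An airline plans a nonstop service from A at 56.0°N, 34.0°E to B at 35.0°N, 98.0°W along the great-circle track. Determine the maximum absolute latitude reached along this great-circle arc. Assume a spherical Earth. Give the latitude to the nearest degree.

The great circle lies in the plane with unit normal n̂ = (p₁ × p₂)/|p₁ × p₂|.
Here n̂_z ≈ -0.345; the vertex latitude is φ_max = arccos|n̂_z| ≈ 69.8°.
Check via Clairaut: cos φ_max = |cos φ₁| · sin C = cos(56.0°)·sin(38.1°) ≈ 0.345, again giving ≈ 69.8°.

≈ 70°N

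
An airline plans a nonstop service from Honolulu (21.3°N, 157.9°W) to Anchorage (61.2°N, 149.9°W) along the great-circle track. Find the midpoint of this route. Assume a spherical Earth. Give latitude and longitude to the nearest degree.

Convert each endpoint to a unit vector on the sphere (x = cos φ cos λ, y = cos φ sin λ, z = sin φ).
The central angle between the endpoints is δ = arccos(p₁·p₂) ≈ 0.703 rad (40.3°).
Interpolate at f = 1/2 with slerp weights a = sin((1−f)δ)/sin δ ≈ 0.533, b = sin(fδ)/sin δ ≈ 0.533.
p = a·p₁ + b·p₂ ≈ (-0.682, -0.315, 0.660); φ = arcsin(p_z) ≈ 41.31°, λ = atan2(p_y, p_x) ≈ -155.18°.

≈ 41°N, 155°W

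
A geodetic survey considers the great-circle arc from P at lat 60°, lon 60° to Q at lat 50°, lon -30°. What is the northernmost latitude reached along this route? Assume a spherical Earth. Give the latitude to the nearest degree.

The great circle lies in the plane with unit normal n̂ = (p₁ × p₂)/|p₁ × p₂|.
Here n̂_z ≈ -0.430; the vertex latitude is φ_max = arccos|n̂_z| ≈ 64.6°.

≈ 65°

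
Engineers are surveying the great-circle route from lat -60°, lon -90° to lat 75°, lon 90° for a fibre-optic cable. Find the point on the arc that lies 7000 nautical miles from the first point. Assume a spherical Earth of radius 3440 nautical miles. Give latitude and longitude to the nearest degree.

≈ lat 57°, lon -90°

The haversine formula gives a central angle δ ≈ 2.880 rad (165.0°) between the endpoints. The total great-circle distance is δ·R ≈ 2.880 × 3440 ≈ 9906 nmi, so the target fraction is f = 7000/9906 ≈ 0.707.
Interpolate at f ≈ 0.707 with slerp weights a = sin((1−f)δ)/sin δ ≈ 2.890, b = sin(fδ)/sin δ ≈ 3.455.
p = a·p₁ + b·p₂ ≈ (0.000, -0.551, 0.835); φ = arcsin(p_z) ≈ 56.59°, λ = atan2(p_y, p_x) ≈ -90.00°.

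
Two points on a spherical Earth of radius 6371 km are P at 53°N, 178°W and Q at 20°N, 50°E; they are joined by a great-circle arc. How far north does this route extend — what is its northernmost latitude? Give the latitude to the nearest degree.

≈ 65°N

The great circle lies in the plane with unit normal n̂ = (p₁ × p₂)/|p₁ × p₂|.
Here n̂_z ≈ -0.423; the vertex latitude is φ_max = arccos|n̂_z| ≈ 65.0°.
Check via Clairaut: cos φ_max = |cos φ₁| · sin C = cos(53.0°)·sin(44.6°) ≈ 0.423, again giving ≈ 65.0°.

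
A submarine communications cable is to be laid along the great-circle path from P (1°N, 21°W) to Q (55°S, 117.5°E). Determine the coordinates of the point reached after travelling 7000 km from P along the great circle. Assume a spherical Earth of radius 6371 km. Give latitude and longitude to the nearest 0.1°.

From cos δ = sin φ₁ sin φ₂ + cos φ₁ cos φ₂ cos Δλ, the central angle is δ ≈ 2.031 rad (116.3°). The total great-circle distance is δ·R ≈ 2.031 × 6371 ≈ 12937 km, so the target fraction is f = 7000/12937 ≈ 0.541.
Interpolate at f ≈ 0.541 with slerp weights a = sin((1−f)δ)/sin δ ≈ 0.896, b = sin(fδ)/sin δ ≈ 0.994.
p = a·p₁ + b·p₂ ≈ (0.573, 0.185, -0.799); φ = arcsin(p_z) ≈ -52.99°, λ = atan2(p_y, p_x) ≈ 17.86°.

≈ (53.0°S, 17.9°E)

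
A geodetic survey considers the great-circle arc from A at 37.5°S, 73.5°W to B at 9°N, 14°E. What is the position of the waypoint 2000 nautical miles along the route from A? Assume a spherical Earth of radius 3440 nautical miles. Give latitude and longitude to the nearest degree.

Write both endpoints as unit vectors p₁, p₂ with components (cos φ cos λ, cos φ sin λ, sin φ).
The central angle between the endpoints is δ = arccos(p₁·p₂) ≈ 1.632 rad (93.5°). The total great-circle distance is δ·R ≈ 1.632 × 3440 ≈ 5614 nmi, so the target fraction is f = 2000/5614 ≈ 0.356.
Interpolate at f ≈ 0.356 with slerp weights a = sin((1−f)δ)/sin δ ≈ 0.869, b = sin(fδ)/sin δ ≈ 0.550.
p = a·p₁ + b·p₂ ≈ (0.723, -0.530, -0.443); φ = arcsin(p_z) ≈ -26.30°, λ = atan2(p_y, p_x) ≈ -36.23°.

≈ 26°S, 36°W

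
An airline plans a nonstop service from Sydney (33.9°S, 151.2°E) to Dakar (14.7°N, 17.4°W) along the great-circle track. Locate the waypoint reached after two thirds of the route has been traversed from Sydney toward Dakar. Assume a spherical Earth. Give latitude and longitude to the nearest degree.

≈ (32°S, 7°E)

Write both endpoints as unit vectors p₁, p₂ with components (cos φ cos λ, cos φ sin λ, sin φ).
The central angle between the endpoints is δ = arccos(p₁·p₂) ≈ 2.761 rad (158.2°).
Interpolate at f = 2/3 with slerp weights a = sin((1−f)δ)/sin δ ≈ 2.144, b = sin(fδ)/sin δ ≈ 2.596.
p = a·p₁ + b·p₂ ≈ (0.837, 0.106, -0.537); φ = arcsin(p_z) ≈ -32.47°, λ = atan2(p_y, p_x) ≈ 7.24°.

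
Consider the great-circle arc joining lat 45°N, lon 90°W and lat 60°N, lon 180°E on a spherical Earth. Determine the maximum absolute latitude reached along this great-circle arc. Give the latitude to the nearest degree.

The great circle lies in the plane with unit normal n̂ = (p₁ × p₂)/|p₁ × p₂|.
Here n̂_z ≈ -0.447; the vertex latitude is φ_max = arccos|n̂_z| ≈ 63.4°.
Check via Clairaut: cos φ_max = |cos φ₁| · sin C = cos(45.0°)·sin(39.2°) ≈ 0.447, again giving ≈ 63.4°.

≈ 63°N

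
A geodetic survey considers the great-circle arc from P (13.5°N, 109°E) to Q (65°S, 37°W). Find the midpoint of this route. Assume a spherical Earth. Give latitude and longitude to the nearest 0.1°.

≈ (45.3°S, 88.2°E)

The haversine formula gives a central angle δ ≈ 2.156 rad (123.5°) between the endpoints.
Interpolate at f = 1/2 with slerp weights a = sin((1−f)δ)/sin δ ≈ 1.057, b = sin(fδ)/sin δ ≈ 1.057.
p = a·p₁ + b·p₂ ≈ (0.022, 0.703, -0.711); φ = arcsin(p_z) ≈ -45.32°, λ = atan2(p_y, p_x) ≈ 88.20°.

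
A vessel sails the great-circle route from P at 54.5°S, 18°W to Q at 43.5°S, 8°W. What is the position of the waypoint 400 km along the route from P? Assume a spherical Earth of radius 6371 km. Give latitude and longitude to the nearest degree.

≈ 51°S, 15°W

Convert each endpoint to a unit vector on the sphere (x = cos φ cos λ, y = cos φ sin λ, z = sin φ).
The central angle between the endpoints is δ = arccos(p₁·p₂) ≈ 0.223 rad (12.8°). The total great-circle distance is δ·R ≈ 0.223 × 6371 ≈ 1421 km, so the target fraction is f = 400/1421 ≈ 0.281.
Interpolate at f ≈ 0.281 with slerp weights a = sin((1−f)δ)/sin δ ≈ 0.721, b = sin(fδ)/sin δ ≈ 0.284.
p = a·p₁ + b·p₂ ≈ (0.602, -0.158, -0.783); φ = arcsin(p_z) ≈ -51.50°, λ = atan2(p_y, p_x) ≈ -14.71°.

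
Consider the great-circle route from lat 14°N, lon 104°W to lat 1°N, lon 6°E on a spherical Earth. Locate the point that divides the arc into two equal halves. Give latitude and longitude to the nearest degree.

Convert each endpoint to a unit vector on the sphere (x = cos φ cos λ, y = cos φ sin λ, z = sin φ).
The central angle between the endpoints is δ = arccos(p₁·p₂) ≈ 1.905 rad (109.1°).
Interpolate at f = 1/2 with slerp weights a = sin((1−f)δ)/sin δ ≈ 0.862, b = sin(fδ)/sin δ ≈ 0.862.
p = a·p₁ + b·p₂ ≈ (0.655, -0.722, 0.224); φ = arcsin(p_z) ≈ 12.92°, λ = atan2(p_y, p_x) ≈ -47.77°.

≈ lat 13°N, lon 48°W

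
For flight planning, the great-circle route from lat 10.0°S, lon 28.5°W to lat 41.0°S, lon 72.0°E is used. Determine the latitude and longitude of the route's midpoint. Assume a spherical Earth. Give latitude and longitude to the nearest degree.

≈ lat 36°S, lon 13°E

Convert each endpoint to a unit vector on the sphere (x = cos φ cos λ, y = cos φ sin λ, z = sin φ).
The central angle between the endpoints is δ = arccos(p₁·p₂) ≈ 1.592 rad (91.2°).
Interpolate at f = 1/2 with slerp weights a = sin((1−f)δ)/sin δ ≈ 0.715, b = sin(fδ)/sin δ ≈ 0.715.
p = a·p₁ + b·p₂ ≈ (0.785, 0.177, -0.593); φ = arcsin(p_z) ≈ -36.38°, λ = atan2(p_y, p_x) ≈ 12.71°.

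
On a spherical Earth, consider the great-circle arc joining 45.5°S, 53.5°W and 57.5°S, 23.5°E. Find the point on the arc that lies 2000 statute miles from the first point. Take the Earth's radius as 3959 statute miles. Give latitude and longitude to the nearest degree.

≈ 59°S, 11°W

From cos δ = sin φ₁ sin φ₂ + cos φ₁ cos φ₂ cos Δλ, the central angle is δ ≈ 0.814 rad (46.7°). The total great-circle distance is δ·R ≈ 0.814 × 3959 ≈ 3224 mi, so the target fraction is f = 2000/3224 ≈ 0.620.
Interpolate at f ≈ 0.620 with slerp weights a = sin((1−f)δ)/sin δ ≈ 0.418, b = sin(fδ)/sin δ ≈ 0.665.
p = a·p₁ + b·p₂ ≈ (0.502, -0.093, -0.860); φ = arcsin(p_z) ≈ -59.28°, λ = atan2(p_y, p_x) ≈ -10.51°.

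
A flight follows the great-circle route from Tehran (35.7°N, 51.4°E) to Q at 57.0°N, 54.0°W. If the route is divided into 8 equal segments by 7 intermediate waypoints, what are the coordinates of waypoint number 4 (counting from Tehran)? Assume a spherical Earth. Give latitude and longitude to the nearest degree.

≈ 59°N, 13°E

The haversine formula gives a central angle δ ≈ 1.190 rad (68.2°) between the endpoints.
Interpolate at f = 4/8 with slerp weights a = sin((1−f)δ)/sin δ ≈ 0.604, b = sin(fδ)/sin δ ≈ 0.604.
p = a·p₁ + b·p₂ ≈ (0.499, 0.117, 0.859); φ = arcsin(p_z) ≈ 59.16°, λ = atan2(p_y, p_x) ≈ 13.21°.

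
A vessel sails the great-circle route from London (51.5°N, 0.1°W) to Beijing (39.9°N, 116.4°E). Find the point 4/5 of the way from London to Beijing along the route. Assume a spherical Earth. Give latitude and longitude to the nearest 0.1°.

≈ 51.1°N, 102.9°E

Write both endpoints as unit vectors p₁, p₂ with components (cos φ cos λ, cos φ sin λ, sin φ).
The central angle between the endpoints is δ = arccos(p₁·p₂) ≈ 1.278 rad (73.2°).
Interpolate at f = 4/5 with slerp weights a = sin((1−f)δ)/sin δ ≈ 0.264, b = sin(fδ)/sin δ ≈ 0.891.
p = a·p₁ + b·p₂ ≈ (-0.140, 0.612, 0.778); φ = arcsin(p_z) ≈ 51.11°, λ = atan2(p_y, p_x) ≈ 102.85°.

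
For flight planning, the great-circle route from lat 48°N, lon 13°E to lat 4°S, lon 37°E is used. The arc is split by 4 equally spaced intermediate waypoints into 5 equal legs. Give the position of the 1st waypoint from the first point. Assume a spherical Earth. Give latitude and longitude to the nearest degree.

≈ lat 38°N, lon 20°E

From cos δ = sin φ₁ sin φ₂ + cos φ₁ cos φ₂ cos Δλ, the central angle is δ ≈ 0.979 rad (56.1°).
Interpolate at f = 1/5 with slerp weights a = sin((1−f)δ)/sin δ ≈ 0.850, b = sin(fδ)/sin δ ≈ 0.234.
p = a·p₁ + b·p₂ ≈ (0.741, 0.269, 0.615); φ = arcsin(p_z) ≈ 37.98°, λ = atan2(p_y, p_x) ≈ 19.93°.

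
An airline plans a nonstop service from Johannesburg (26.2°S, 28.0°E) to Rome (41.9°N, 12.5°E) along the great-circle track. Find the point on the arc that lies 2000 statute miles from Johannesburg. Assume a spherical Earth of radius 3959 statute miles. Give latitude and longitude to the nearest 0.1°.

From cos δ = sin φ₁ sin φ₂ + cos φ₁ cos φ₂ cos Δλ, the central angle is δ ≈ 1.215 rad (69.6°). The total great-circle distance is δ·R ≈ 1.215 × 3959 ≈ 4809 mi, so the target fraction is f = 2000/4809 ≈ 0.416.
Interpolate at f ≈ 0.416 with slerp weights a = sin((1−f)δ)/sin δ ≈ 0.695, b = sin(fδ)/sin δ ≈ 0.516.
p = a·p₁ + b·p₂ ≈ (0.926, 0.376, 0.038); φ = arcsin(p_z) ≈ 2.18°, λ = atan2(p_y, p_x) ≈ 22.10°.

≈ 2.2°N, 22.1°E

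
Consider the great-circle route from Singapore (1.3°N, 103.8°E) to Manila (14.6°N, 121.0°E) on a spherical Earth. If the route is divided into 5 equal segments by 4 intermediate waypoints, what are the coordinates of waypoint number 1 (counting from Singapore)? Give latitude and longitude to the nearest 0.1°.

Write both endpoints as unit vectors p₁, p₂ with components (cos φ cos λ, cos φ sin λ, sin φ).
The central angle between the endpoints is δ = arccos(p₁·p₂) ≈ 0.377 rad (21.6°).
Interpolate at f = 1/5 with slerp weights a = sin((1−f)δ)/sin δ ≈ 0.807, b = sin(fδ)/sin δ ≈ 0.205.
p = a·p₁ + b·p₂ ≈ (-0.294, 0.953, 0.070); φ = arcsin(p_z) ≈ 4.01°, λ = atan2(p_y, p_x) ≈ 107.16°.

≈ 4.0°N, 107.2°E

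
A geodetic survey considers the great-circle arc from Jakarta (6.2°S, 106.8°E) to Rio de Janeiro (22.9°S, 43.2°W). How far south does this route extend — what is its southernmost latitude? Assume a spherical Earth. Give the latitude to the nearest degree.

The great circle lies in the plane with unit normal n̂ = (p₁ × p₂)/|p₁ × p₂|.
Here n̂_z ≈ -0.694; the vertex latitude is φ_max = arccos|n̂_z| ≈ 46.1°.
Check via Clairaut: cos φ_max = |cos φ₁| · sin C = cos(6.2°)·sin(135.8°) ≈ 0.694, again giving ≈ 46.1°.

≈ 46°S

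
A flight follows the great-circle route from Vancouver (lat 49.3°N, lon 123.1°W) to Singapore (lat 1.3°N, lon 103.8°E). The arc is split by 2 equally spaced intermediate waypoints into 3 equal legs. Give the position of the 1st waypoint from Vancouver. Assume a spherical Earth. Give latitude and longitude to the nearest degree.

≈ lat 56°N, lon 172°E

Write both endpoints as unit vectors p₁, p₂ with components (cos φ cos λ, cos φ sin λ, sin φ).
The central angle between the endpoints is δ = arccos(p₁·p₂) ≈ 2.013 rad (115.4°).
Interpolate at f = 1/3 with slerp weights a = sin((1−f)δ)/sin δ ≈ 1.078, b = sin(fδ)/sin δ ≈ 0.688.
p = a·p₁ + b·p₂ ≈ (-0.548, 0.079, 0.833); φ = arcsin(p_z) ≈ 56.38°, λ = atan2(p_y, p_x) ≈ 171.76°.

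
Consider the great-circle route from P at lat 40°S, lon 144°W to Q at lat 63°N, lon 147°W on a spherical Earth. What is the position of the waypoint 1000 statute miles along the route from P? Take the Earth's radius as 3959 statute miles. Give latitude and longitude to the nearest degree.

Convert each endpoint to a unit vector on the sphere (x = cos φ cos λ, y = cos φ sin λ, z = sin φ).
The central angle between the endpoints is δ = arccos(p₁·p₂) ≈ 1.798 rad (103.0°). The total great-circle distance is δ·R ≈ 1.798 × 3959 ≈ 7119 mi, so the target fraction is f = 1000/7119 ≈ 0.140.
Interpolate at f ≈ 0.140 with slerp weights a = sin((1−f)δ)/sin δ ≈ 1.026, b = sin(fδ)/sin δ ≈ 0.257.
p = a·p₁ + b·p₂ ≈ (-0.734, -0.525, -0.431); φ = arcsin(p_z) ≈ -25.53°, λ = atan2(p_y, p_x) ≈ -144.39°.

≈ lat 26°S, lon 144°W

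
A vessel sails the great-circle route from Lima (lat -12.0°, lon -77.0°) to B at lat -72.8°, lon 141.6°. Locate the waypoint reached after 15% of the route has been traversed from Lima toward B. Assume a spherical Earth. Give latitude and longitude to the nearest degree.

≈ lat -25°, lon -80°

Convert each endpoint to a unit vector on the sphere (x = cos φ cos λ, y = cos φ sin λ, z = sin φ).
The central angle between the endpoints is δ = arccos(p₁·p₂) ≈ 1.598 rad (91.6°).
Interpolate at f = 0.15 with slerp weights a = sin((1−f)δ)/sin δ ≈ 0.978, b = sin(fδ)/sin δ ≈ 0.238.
p = a·p₁ + b·p₂ ≈ (0.160, -0.888, -0.430); φ = arcsin(p_z) ≈ -25.48°, λ = atan2(p_y, p_x) ≈ -79.78°.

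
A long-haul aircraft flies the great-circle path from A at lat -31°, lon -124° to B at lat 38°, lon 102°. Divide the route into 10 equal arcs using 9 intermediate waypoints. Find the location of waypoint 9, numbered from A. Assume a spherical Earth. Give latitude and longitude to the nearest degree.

≈ lat 36°, lon 120°

Write both endpoints as unit vectors p₁, p₂ with components (cos φ cos λ, cos φ sin λ, sin φ).
The central angle between the endpoints is δ = arccos(p₁·p₂) ≈ 2.476 rad (141.8°).
Interpolate at f = 9/10 with slerp weights a = sin((1−f)δ)/sin δ ≈ 0.397, b = sin(fδ)/sin δ ≈ 1.281.
p = a·p₁ + b·p₂ ≈ (-0.400, 0.706, 0.585); φ = arcsin(p_z) ≈ 35.78°, λ = atan2(p_y, p_x) ≈ 119.54°.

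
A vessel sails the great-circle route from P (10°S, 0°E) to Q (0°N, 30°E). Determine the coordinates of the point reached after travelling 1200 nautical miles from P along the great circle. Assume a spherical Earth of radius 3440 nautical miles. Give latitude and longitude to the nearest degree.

Write both endpoints as unit vectors p₁, p₂ with components (cos φ cos λ, cos φ sin λ, sin φ).
The central angle between the endpoints is δ = arccos(p₁·p₂) ≈ 0.549 rad (31.5°). The total great-circle distance is δ·R ≈ 0.549 × 3440 ≈ 1890 nmi, so the target fraction is f = 1200/1890 ≈ 0.635.
Interpolate at f ≈ 0.635 with slerp weights a = sin((1−f)δ)/sin δ ≈ 0.381, b = sin(fδ)/sin δ ≈ 0.655.
p = a·p₁ + b·p₂ ≈ (0.943, 0.327, -0.066); φ = arcsin(p_z) ≈ -3.80°, λ = atan2(p_y, p_x) ≈ 19.15°.

≈ (4°S, 19°E)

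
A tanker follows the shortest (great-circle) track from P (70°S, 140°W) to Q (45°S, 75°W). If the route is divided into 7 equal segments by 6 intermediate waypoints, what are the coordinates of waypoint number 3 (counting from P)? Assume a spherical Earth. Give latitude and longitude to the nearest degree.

Convert each endpoint to a unit vector on the sphere (x = cos φ cos λ, y = cos φ sin λ, z = sin φ).
The central angle between the endpoints is δ = arccos(p₁·p₂) ≈ 0.697 rad (39.9°).
Interpolate at f = 3/7 with slerp weights a = sin((1−f)δ)/sin δ ≈ 0.604, b = sin(fδ)/sin δ ≈ 0.458.
p = a·p₁ + b·p₂ ≈ (-0.074, -0.446, -0.892); φ = arcsin(p_z) ≈ -63.12°, λ = atan2(p_y, p_x) ≈ -99.47°.

≈ (63°S, 99°W)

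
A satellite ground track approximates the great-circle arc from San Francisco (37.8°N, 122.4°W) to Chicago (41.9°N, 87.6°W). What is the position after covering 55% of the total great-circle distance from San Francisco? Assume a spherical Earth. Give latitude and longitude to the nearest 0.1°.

Convert each endpoint to a unit vector on the sphere (x = cos φ cos λ, y = cos φ sin λ, z = sin φ).
The central angle between the endpoints is δ = arccos(p₁·p₂) ≈ 0.468 rad (26.8°).
Interpolate at f = 0.55 with slerp weights a = sin((1−f)δ)/sin δ ≈ 0.463, b = sin(fδ)/sin δ ≈ 0.564.
p = a·p₁ + b·p₂ ≈ (-0.179, -0.729, 0.661); φ = arcsin(p_z) ≈ 41.37°, λ = atan2(p_y, p_x) ≈ -103.77°.

≈ 41.4°N, 103.8°W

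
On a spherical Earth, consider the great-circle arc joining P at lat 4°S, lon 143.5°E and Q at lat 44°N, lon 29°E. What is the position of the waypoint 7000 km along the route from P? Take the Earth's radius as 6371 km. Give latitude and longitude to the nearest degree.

From cos δ = sin φ₁ sin φ₂ + cos φ₁ cos φ₂ cos Δλ, the central angle is δ ≈ 1.924 rad (110.2°). The total great-circle distance is δ·R ≈ 1.924 × 6371 ≈ 12259 km, so the target fraction is f = 7000/12259 ≈ 0.571.
Interpolate at f ≈ 0.571 with slerp weights a = sin((1−f)δ)/sin δ ≈ 0.783, b = sin(fδ)/sin δ ≈ 0.949.
p = a·p₁ + b·p₂ ≈ (-0.031, 0.796, 0.605); φ = arcsin(p_z) ≈ 37.21°, λ = atan2(p_y, p_x) ≈ 92.22°.

≈ lat 37°N, lon 92°E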